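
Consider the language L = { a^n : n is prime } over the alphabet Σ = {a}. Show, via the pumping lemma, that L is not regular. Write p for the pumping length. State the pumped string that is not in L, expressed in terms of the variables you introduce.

a^{q(1+k)}

Assume L is regular. Let p be the pumping length given by the pumping lemma.
Let q be a prime with q ≥ p+2 (infinitely many primes exist), and take w = a^q ∈ L with |w| = q ≥ p.
Write w = xyz as guaranteed by the lemma, with |xy| ≤ p and |y| > 0.
Then y = a^k for some k with 1 ≤ k ≤ p.
Since 1 ≤ k ≤ p, |xz| = q-k. Pump with i = q+1: |xy^{q+1}z| = (q-k)+(q+1)k = q+qk = q(1+k), which is composite (both factors ≥ 2). So xy^{q+1}z = a^{q(1+k)} ∉ L.
This is a contradiction; hence L is not regular.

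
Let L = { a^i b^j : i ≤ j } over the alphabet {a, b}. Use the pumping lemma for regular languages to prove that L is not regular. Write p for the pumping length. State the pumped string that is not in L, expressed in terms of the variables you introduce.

a^{p+k} b^p

Suppose for contradiction that L is regular, and let p be the pumping length.
Choose w = a^p b^p ∈ L, with |w| = 2p ≥ p.
Write w = xyz as guaranteed by the lemma, with |xy| ≤ p and y is nonempty.
Because |xy| ≤ p and w begins with p copies of a, we have y = a^k with 1 ≤ k ≤ p.
Consider xy^2z = a^{p+k} b^p. Since k ≥ 1, the a-count p+k exceeds the b-count p, so i ≤ j fails; thus xy^2z ∉ L.
This is a contradiction; hence L is not regular.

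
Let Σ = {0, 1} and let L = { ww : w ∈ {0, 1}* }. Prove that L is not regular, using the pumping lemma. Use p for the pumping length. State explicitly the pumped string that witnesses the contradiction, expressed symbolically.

0^{p+k} 1^p 0^p 1^p

Assume L is regular. Let p be the pumping length given by the pumping lemma.
Take w = 0^p 1^p 0^p 1^p = uu where u = 0^p1^p; then w ∈ L and |w| = 4p ≥ p.
Write w = xyz as guaranteed by the lemma, with |xy| ≤ p and y is nonempty.
Since the first p symbols of w are all 0's and |xy| ≤ p, y lies entirely in the leading 0-block: y = 0^k for some k with 1 ≤ k ≤ p.
Pump with i = 2: xy^2z = 0^{p+k} 1^p 0^p 1^p, of length 4p+k. Suppose this equals vv. The string starts with 0 and ends with 1, so v does too; thus the boundary between the two copies of v is a 1→0 transition. There is exactly one such transition, at position 2p+k, so |v| = 2p+k and |vv| = 4p+2k ≠ 4p+k since k ≥ 1. So xy^2z ∉ L.
This contradicts the pumping lemma, so L is not regular.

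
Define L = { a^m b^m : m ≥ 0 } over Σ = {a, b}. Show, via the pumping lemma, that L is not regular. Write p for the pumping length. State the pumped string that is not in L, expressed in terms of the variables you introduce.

a^{p+k} b^p

Toward a contradiction, assume L is regular with pumping length p.
Choose w = a^p b^p, which is in L with |w| = 2p ≥ p.
Write w = xyz as guaranteed by the lemma, with |xy| ≤ p and |y| > 0.
Because |xy| ≤ p and w begins with p copies of a, we have y = a^k with 1 ≤ k ≤ p.
Pump with i = 2: xy^2z = a^{p+k} b^p. For this to lie in L we would need p = p+k, which forces k = 0. But k ≥ 1, so xy^2z ∉ L.
This is a contradiction; hence L is not regular.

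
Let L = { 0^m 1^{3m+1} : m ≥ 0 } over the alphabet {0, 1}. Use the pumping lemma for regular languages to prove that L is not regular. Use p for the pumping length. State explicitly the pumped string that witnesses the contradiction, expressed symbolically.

Toward a contradiction, assume L is regular with pumping length p.
Take w = 0^p 1^{3p+1}. Then w ∈ L and |w| = 4p+1 ≥ p.
Write w = xyz as guaranteed by the lemma, with |xy| ≤ p and |y| ≥ 1.
The first p characters of w are 0's, so xy (and hence y) consists only of 0's. Write y = 0^k, 1 ≤ k ≤ p.
Pump with i = 2: xy^2z = 0^{p+k} 1^{3p+1}. For this to lie in L we would need 3p+1 = 3(p+k)+1, which forces k = 0. But k ≥ 1, so xy^2z ∉ L.
Contradiction. Therefore L is not regular.

0^{p+k} 1^{3p+1}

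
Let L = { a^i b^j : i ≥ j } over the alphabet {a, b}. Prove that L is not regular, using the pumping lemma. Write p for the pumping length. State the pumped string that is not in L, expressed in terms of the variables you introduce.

Suppose for contradiction that L is regular, and let p be the pumping length.
Choose w = a^p b^p ∈ L, with |w| = 2p ≥ p.
The pumping lemma gives a decomposition w = xyz where |xy| ≤ p and |y| ≥ 1.
Because |xy| ≤ p and w begins with p copies of a, we have y = a^k with 1 ≤ k ≤ p.
Consider xy^0z = xz = a^{p-k} b^p. Since k ≥ 1, the a-count p-k is less than p, so i ≥ j fails; thus xz ∉ L.
This contradicts the pumping lemma, so L is not regular.

a^{p-k} b^p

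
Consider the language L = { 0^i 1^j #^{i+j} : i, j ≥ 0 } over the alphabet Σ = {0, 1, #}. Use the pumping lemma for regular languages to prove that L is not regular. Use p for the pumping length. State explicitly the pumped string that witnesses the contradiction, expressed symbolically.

Assume L is regular; let p be its pumping constant.
Take w = 0^p 1^p #^{2p} ∈ L (with i=j=p, i+j=2p), |w| = 4p ≥ p.
Write w = xyz as guaranteed by the lemma, with |xy| ≤ p and |y| ≥ 1.
Because |xy| ≤ p and w begins with p copies of 0, we have y = 0^k with 1 ≤ k ≤ p.
Consider xy^2z = 0^{p+k} 1^p #^{2p}. Now the 0- and 1-counts sum to 2p+k, but the #-count is 2p ≠ 2p+k. So xy^2z ∉ L.
Contradiction. Therefore L is not regular.

0^{p+k} 1^p #^{2p}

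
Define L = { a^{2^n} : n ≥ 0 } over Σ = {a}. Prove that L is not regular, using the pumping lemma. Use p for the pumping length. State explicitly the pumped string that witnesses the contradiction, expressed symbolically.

Suppose for contradiction that L is regular, and let p be the pumping length.
Take w = a^{2^p} ∈ L with |w| = 2^p ≥ p.
The pumping lemma gives a decomposition w = xyz where |xy| ≤ p and y is nonempty.
Then y = a^k for some k with 1 ≤ k ≤ p.
Pump with i = 2: xy^2z = a^{2^p+k}. Since 1 ≤ k ≤ p < 2^p, we have 2^p < 2^p+k < 2^{p+1}, so 2^p+k is not a power of 2. So xy^2z ∉ L.
This contradicts the pumping lemma, so L is not regular.

a^{2^p+k}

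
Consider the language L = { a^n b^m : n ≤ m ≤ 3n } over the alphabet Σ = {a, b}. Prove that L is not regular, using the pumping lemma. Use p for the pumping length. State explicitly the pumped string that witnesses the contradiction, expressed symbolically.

a^{p+k} b^p

Assume L is regular. Let p be the pumping length given by the pumping lemma.
Take w = a^p b^p ∈ L (since p ≤ p ≤ 3p), with |w| = 2p ≥ p.
Write w = xyz as guaranteed by the lemma, with |xy| ≤ p and |y| ≥ 1.
Because |xy| ≤ p and w begins with p copies of a, we have y = a^k with 1 ≤ k ≤ p.
Pump with i = 2: xy^2z = a^{p+k} b^p. Now n = p+k > p = m, so the condition n ≤ m fails. Thus xy^2z ∉ L.
This is a contradiction; hence L is not regular.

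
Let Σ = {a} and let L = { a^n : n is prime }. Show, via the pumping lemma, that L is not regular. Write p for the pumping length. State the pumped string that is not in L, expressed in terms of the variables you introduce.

a^{q(1+k)}

Assume L is regular; let p be its pumping constant.
Let q be a prime with q ≥ p+2 (infinitely many primes exist), and take w = a^q ∈ L with |w| = q ≥ p.
By the pumping lemma, w = xyz with |xy| ≤ p and |y| ≥ 1.
Then y = a^k for some k with 1 ≤ k ≤ p.
Since 1 ≤ k ≤ p, |xz| = q-k. Pump with i = q+1: |xy^{q+1}z| = (q-k)+(q+1)k = q+qk = q(1+k), which is composite (both factors ≥ 2). So xy^{q+1}z = a^{q(1+k)} ∉ L.
This is a contradiction; hence L is not regular.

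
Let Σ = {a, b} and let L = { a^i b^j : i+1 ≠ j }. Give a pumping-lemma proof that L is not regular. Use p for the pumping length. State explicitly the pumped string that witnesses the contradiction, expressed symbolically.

Suppose for contradiction that L is regular, and let p be the pumping length.
Choose w = a^p b^{p+p!+1}. Since p ≠ (p+p!+1)-1 = p+p!, w ∈ L; and |w| ≥ p.
By the pumping lemma, w = xyz with |xy| ≤ p and |y| > 0.
The first p characters of w are a's, so xy (and hence y) consists only of a's. Write y = a^k, 1 ≤ k ≤ p.
Since 1 ≤ k ≤ p, k divides p!; set t = 1 + p!/k. Then xy^t z has p + (p!/k)·k = p + p! copies of a. Now the a-count is p+p! and (b-count)-1 = (p+p!+1)-1 = p+p!, so i+1 ≠ j fails. So xy^t z = a^{p+p!} b^{p+p!+1} ∉ L.
This is a contradiction; hence L is not regular.

a^{p+p!} b^{p+p!+1}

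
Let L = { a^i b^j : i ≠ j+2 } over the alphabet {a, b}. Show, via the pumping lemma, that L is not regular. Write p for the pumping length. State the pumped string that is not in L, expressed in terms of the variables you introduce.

Assume L is regular. Let p be the pumping length given by the pumping lemma.
Choose w = a^p b^{p+p!-2}. Since p ≠ (p+p!-2)+2 = p+p!, w ∈ L; and |w| ≥ p.
Write w = xyz as guaranteed by the lemma, with |xy| ≤ p and |y| > 0.
Because |xy| ≤ p and w begins with p copies of a, we have y = a^k with 1 ≤ k ≤ p.
Since 1 ≤ k ≤ p, k divides p!; set t = 1 + p!/k. Then xy^t z has p + (p!/k)·k = p + p! copies of a. Now the a-count is p+p! and (b-count)+2 = (p+p!-2)+2 = p+p!, so i ≠ j+2 fails. So xy^t z = a^{p+p!} b^{p+p!-2} ∉ L.
This is a contradiction; hence L is not regular.

a^{p+p!} b^{p+p!-2}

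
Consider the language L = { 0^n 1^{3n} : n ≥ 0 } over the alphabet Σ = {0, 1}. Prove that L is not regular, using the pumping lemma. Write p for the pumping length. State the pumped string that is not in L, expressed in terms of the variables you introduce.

Suppose for contradiction that L is regular, and let p be the pumping length.
Let w = 0^p 1^{3p} ∈ L; note |w| = 4p ≥ p.
The pumping lemma gives a decomposition w = xyz where |xy| ≤ p and |y| > 0.
Since the first p symbols of w are all 0's and |xy| ≤ p, y lies entirely in the leading 0-block: y = 0^k for some k with 1 ≤ k ≤ p.
Pump with i = 2: xy^2z = 0^{p+k} 1^{3p}. For this to lie in L we would need 3p = 3(p+k), which forces k = 0. But k ≥ 1, so xy^2z ∉ L.
This contradicts the pumping lemma, so L is not regular.

0^{p+k} 1^{3p}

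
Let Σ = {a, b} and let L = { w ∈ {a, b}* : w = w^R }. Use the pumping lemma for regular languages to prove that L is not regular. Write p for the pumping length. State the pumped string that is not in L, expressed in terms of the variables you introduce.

a^{p+k} b a^p

Assume L is regular. Let p be the pumping length given by the pumping lemma.
Take w = a^p b a^p, a palindrome of length 2p+1 ≥ p.
The pumping lemma gives a decomposition w = xyz where |xy| ≤ p and |y| > 0.
Because |xy| ≤ p and w begins with p copies of a, we have y = a^k with 1 ≤ k ≤ p.
Pump with i = 2: xy^2z = a^{p+k} b a^p. Its reverse is a^p b a^{p+k}, which differs from xy^2z since k ≥ 1. So xy^2z is not a palindrome and xy^2z ∉ L.
This contradicts the pumping lemma, so L is not regular.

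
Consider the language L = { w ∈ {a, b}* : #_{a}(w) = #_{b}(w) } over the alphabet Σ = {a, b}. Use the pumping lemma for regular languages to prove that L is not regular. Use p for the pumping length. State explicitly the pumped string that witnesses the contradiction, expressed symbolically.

a^{p+k} b^p

Assume L is regular. Let p be the pumping length given by the pumping lemma.
Choose w = a^p b^p ∈ L with |w| = 2p ≥ p.
By the pumping lemma, w = xyz with |xy| ≤ p and |y| > 0.
Because |xy| ≤ p and w begins with p copies of a, we have y = a^k with 1 ≤ k ≤ p.
Pump with i = 2: xy^2z = a^{p+k} b^p has p+k occurrences of a but only p of b. Since k ≥ 1 the counts differ, so xy^2z ∉ L.
This is a contradiction; hence L is not regular.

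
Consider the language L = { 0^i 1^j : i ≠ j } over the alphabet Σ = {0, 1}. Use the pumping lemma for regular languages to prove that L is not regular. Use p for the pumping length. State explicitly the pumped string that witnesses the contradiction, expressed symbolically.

0^{p+p!} 1^{p+p!}

Toward a contradiction, assume L is regular with pumping length p.
Choose w = 0^p 1^{p+p!}. Since p ≠ p+p!, w ∈ L; and |w| ≥ p.
The pumping lemma gives a decomposition w = xyz where |xy| ≤ p and |y| > 0.
Because |xy| ≤ p and w begins with p copies of 0, we have y = 0^k with 1 ≤ k ≤ p.
Since 1 ≤ k ≤ p, k divides p!; set t = 1 + p!/k. Then xy^t z has p + (p!/k)·k = p + p! copies of 0. Now the 0-count equals the 1-count, so i ≠ j fails. So xy^t z = 0^{p+p!} 1^{p+p!} ∉ L.
Contradiction. Therefore L is not regular.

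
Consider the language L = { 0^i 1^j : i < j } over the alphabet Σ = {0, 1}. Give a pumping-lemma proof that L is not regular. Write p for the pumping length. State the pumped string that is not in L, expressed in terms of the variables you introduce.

0^{p+k} 1^{p+1}

Assume L is regular; let p be its pumping constant.
Choose w = 0^p 1^{p+1} ∈ L, with |w| = 2p+1 ≥ p.
By the pumping lemma, w = xyz with |xy| ≤ p and y is nonempty.
The first p characters of w are 0's, so xy (and hence y) consists only of 0's. Write y = 0^k, 1 ≤ k ≤ p.
Consider xy^2z = 0^{p+k} 1^{p+1}. Since k ≥ 1, the 0-count p+k is at least p+1, so i < j fails; thus xy^2z ∉ L.
This contradicts the pumping lemma, so L is not regular.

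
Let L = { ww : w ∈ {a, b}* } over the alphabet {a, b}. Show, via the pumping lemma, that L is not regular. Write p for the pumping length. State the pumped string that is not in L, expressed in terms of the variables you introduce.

a^{p+k} b^p a^p b^p

Suppose for contradiction that L is regular, and let p be the pumping length.
Take w = a^p b^p a^p b^p = uu where u = a^pb^p; then w ∈ L and |w| = 4p ≥ p.
By the pumping lemma, w = xyz with |xy| ≤ p and |y| ≥ 1.
The first p characters of w are a's, so xy (and hence y) consists only of a's. Write y = a^k, 1 ≤ k ≤ p.
Pump with i = 2: xy^2z = a^{p+k} b^p a^p b^p, of length 4p+k. Suppose this equals vv. The string starts with a and ends with b, so v does too; thus the boundary between the two copies of v is a b→a transition. There is exactly one such transition, at position 2p+k, so |v| = 2p+k and |vv| = 4p+2k ≠ 4p+k since k ≥ 1. So xy^2z ∉ L.
Contradiction. Therefore L is not regular.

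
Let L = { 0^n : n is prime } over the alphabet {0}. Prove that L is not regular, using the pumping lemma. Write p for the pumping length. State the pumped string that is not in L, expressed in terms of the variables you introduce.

Assume L is regular; let p be its pumping constant.
Let q be a prime with q ≥ p+2 (infinitely many primes exist), and take w = 0^q ∈ L with |w| = q ≥ p.
By the pumping lemma, w = xyz with |xy| ≤ p and |y| ≥ 1.
Then y = 0^k for some k with 1 ≤ k ≤ p.
Since 1 ≤ k ≤ p, |xz| = q-k. Pump with i = q+1: |xy^{q+1}z| = (q-k)+(q+1)k = q+qk = q(1+k), which is composite (both factors ≥ 2). So xy^{q+1}z = 0^{q(1+k)} ∉ L.
Contradiction. Therefore L is not regular.

0^{q(1+k)}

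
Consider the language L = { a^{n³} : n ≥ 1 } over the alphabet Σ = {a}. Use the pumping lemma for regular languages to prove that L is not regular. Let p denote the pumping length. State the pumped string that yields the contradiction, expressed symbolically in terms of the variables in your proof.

a^{p³+k}

Assume L is regular. Let p be the pumping length given by the pumping lemma.
Take w = a^{p³} ∈ L with |w| = p³ ≥ p.
By the pumping lemma, w = xyz with |xy| ≤ p and y is nonempty.
Then y = a^k for some k with 1 ≤ k ≤ p.
Pump with i = 2: xy^2z = a^{p³+k}. Since 1 ≤ k ≤ p, p³ < p³+k ≤ p³+p < p³+3p²+3p+1 = (p+1)³, so p³+k is not a perfect cube. So xy^2z ∉ L.
This contradicts the pumping lemma, so L is not regular.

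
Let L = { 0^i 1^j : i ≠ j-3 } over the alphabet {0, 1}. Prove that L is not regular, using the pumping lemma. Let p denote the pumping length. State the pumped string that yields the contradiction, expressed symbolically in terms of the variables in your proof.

Suppose for contradiction that L is regular, and let p be the pumping length.
Choose w = 0^p 1^{p+p!+3}. Since p ≠ (p+p!+3)-3 = p+p!, w ∈ L; and |w| ≥ p.
By the pumping lemma, w = xyz with |xy| ≤ p and |y| ≥ 1.
The first p characters of w are 0's, so xy (and hence y) consists only of 0's. Write y = 0^k, 1 ≤ k ≤ p.
Since 1 ≤ k ≤ p, k divides p!; set t = 1 + p!/k. Then xy^t z has p + (p!/k)·k = p + p! copies of 0. Now the 0-count is p+p! and (1-count)-3 = (p+p!+3)-3 = p+p!, so i ≠ j-3 fails. So xy^t z = 0^{p+p!} 1^{p+p!+3} ∉ L.
This contradicts the pumping lemma, so L is not regular.

0^{p+p!} 1^{p+p!+3}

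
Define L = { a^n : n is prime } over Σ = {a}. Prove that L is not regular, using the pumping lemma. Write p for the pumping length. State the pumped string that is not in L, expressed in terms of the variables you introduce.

a^{q(1+k)}

Suppose for contradiction that L is regular, and let p be the pumping length.
Let q be a prime with q ≥ p+2 (infinitely many primes exist), and take w = a^q ∈ L with |w| = q ≥ p.
Write w = xyz as guaranteed by the lemma, with |xy| ≤ p and y is nonempty.
Then y = a^k for some k with 1 ≤ k ≤ p.
Since 1 ≤ k ≤ p, |xz| = q-k. Pump with i = q+1: |xy^{q+1}z| = (q-k)+(q+1)k = q+qk = q(1+k), which is composite (both factors ≥ 2). So xy^{q+1}z = a^{q(1+k)} ∉ L.
This contradicts the pumping lemma, so L is not regular.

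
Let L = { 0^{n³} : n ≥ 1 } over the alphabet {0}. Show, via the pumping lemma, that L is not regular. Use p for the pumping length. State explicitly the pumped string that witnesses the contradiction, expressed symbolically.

0^{p³+k}

Suppose for contradiction that L is regular, and let p be the pumping length.
Take w = 0^{p³} ∈ L with |w| = p³ ≥ p.
Write w = xyz as guaranteed by the lemma, with |xy| ≤ p and |y| > 0.
Then y = 0^k for some k with 1 ≤ k ≤ p.
Pump with i = 2: xy^2z = 0^{p³+k}. Since 1 ≤ k ≤ p, p³ < p³+k ≤ p³+p < p³+3p²+3p+1 = (p+1)³, so p³+k is not a perfect cube. So xy^2z ∉ L.
Contradiction. Therefore L is not regular.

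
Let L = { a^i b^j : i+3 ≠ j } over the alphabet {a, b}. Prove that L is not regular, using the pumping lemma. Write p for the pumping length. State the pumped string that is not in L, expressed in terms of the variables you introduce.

Assume L is regular. Let p be the pumping length given by the pumping lemma.
Choose w = a^p b^{p+p!+3}. Since p ≠ (p+p!+3)-3 = p+p!, w ∈ L; and |w| ≥ p.
By the pumping lemma, w = xyz with |xy| ≤ p and |y| > 0.
Because |xy| ≤ p and w begins with p copies of a, we have y = a^k with 1 ≤ k ≤ p.
Since 1 ≤ k ≤ p, k divides p!; set t = 1 + p!/k. Then xy^t z has p + (p!/k)·k = p + p! copies of a. Now the a-count is p+p! and (b-count)-3 = (p+p!+3)-3 = p+p!, so i+3 ≠ j fails. So xy^t z = a^{p+p!} b^{p+p!+3} ∉ L.
This is a contradiction; hence L is not regular.

a^{p+p!} b^{p+p!+3}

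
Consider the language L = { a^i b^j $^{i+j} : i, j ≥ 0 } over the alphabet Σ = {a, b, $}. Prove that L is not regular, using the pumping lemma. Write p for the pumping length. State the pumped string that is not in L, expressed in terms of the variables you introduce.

a^{p+k} b^p $^{2p}

Assume L is regular; let p be its pumping constant.
Take w = a^p b^p $^{2p} ∈ L (with i=j=p, i+j=2p), |w| = 4p ≥ p.
The pumping lemma gives a decomposition w = xyz where |xy| ≤ p and y is nonempty.
The first p characters of w are a's, so xy (and hence y) consists only of a's. Write y = a^k, 1 ≤ k ≤ p.
Consider xy^2z = a^{p+k} b^p $^{2p}. Now the a- and b-counts sum to 2p+k, but the $-count is 2p ≠ 2p+k. So xy^2z ∉ L.
This contradicts the pumping lemma, so L is not regular.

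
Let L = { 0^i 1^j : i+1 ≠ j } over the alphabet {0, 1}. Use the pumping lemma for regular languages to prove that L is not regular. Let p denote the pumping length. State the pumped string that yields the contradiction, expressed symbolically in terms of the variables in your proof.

Toward a contradiction, assume L is regular with pumping length p.
Choose w = 0^p 1^{p+p!+1}. Since p ≠ (p+p!+1)-1 = p+p!, w ∈ L; and |w| ≥ p.
Write w = xyz as guaranteed by the lemma, with |xy| ≤ p and y is nonempty.
Since the first p symbols of w are all 0's and |xy| ≤ p, y lies entirely in the leading 0-block: y = 0^k for some k with 1 ≤ k ≤ p.
Since 1 ≤ k ≤ p, k divides p!; set t = 1 + p!/k. Then xy^t z has p + (p!/k)·k = p + p! copies of 0. Now the 0-count is p+p! and (1-count)-1 = (p+p!+1)-1 = p+p!, so i+1 ≠ j fails. So xy^t z = 0^{p+p!} 1^{p+p!+1} ∉ L.
This is a contradiction; hence L is not regular.

0^{p+p!} 1^{p+p!+1}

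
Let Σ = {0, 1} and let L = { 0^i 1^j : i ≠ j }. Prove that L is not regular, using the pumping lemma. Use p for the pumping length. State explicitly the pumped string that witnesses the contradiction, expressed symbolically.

Assume L is regular. Let p be the pumping length given by the pumping lemma.
Choose w = 0^p 1^{p+p!}. Since p ≠ p+p!, w ∈ L; and |w| ≥ p.
Write w = xyz as guaranteed by the lemma, with |xy| ≤ p and y is nonempty.
The first p characters of w are 0's, so xy (and hence y) consists only of 0's. Write y = 0^k, 1 ≤ k ≤ p.
Since 1 ≤ k ≤ p, k divides p!; set t = 1 + p!/k. Then xy^t z has p + (p!/k)·k = p + p! copies of 0. Now the 0-count equals the 1-count, so i ≠ j fails. So xy^t z = 0^{p+p!} 1^{p+p!} ∉ L.
Contradiction. Therefore L is not regular.

0^{p+p!} 1^{p+p!}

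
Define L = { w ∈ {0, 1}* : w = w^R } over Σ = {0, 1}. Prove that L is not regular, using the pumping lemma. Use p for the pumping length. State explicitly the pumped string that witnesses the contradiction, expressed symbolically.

Suppose for contradiction that L is regular, and let p be the pumping length.
Take w = 0^p 1 0^p, a palindrome of length 2p+1 ≥ p.
By the pumping lemma, w = xyz with |xy| ≤ p and |y| ≥ 1.
Since the first p symbols of w are all 0's and |xy| ≤ p, y lies entirely in the leading 0-block: y = 0^k for some k with 1 ≤ k ≤ p.
Pump with i = 2: xy^2z = 0^{p+k} 1 0^p. Its reverse is 0^p 1 0^{p+k}, which differs from xy^2z since k ≥ 1. So xy^2z is not a palindrome and xy^2z ∉ L.
This is a contradiction; hence L is not regular.

0^{p+k} 1 0^p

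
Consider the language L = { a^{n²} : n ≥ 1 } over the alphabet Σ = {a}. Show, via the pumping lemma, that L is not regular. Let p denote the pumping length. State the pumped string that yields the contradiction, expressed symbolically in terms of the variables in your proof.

a^{p²+k}

Assume L is regular. Let p be the pumping length given by the pumping lemma.
Take w = a^{p²} ∈ L with |w| = p² ≥ p.
By the pumping lemma, w = xyz with |xy| ≤ p and |y| ≥ 1.
Then y = a^k for some k with 1 ≤ k ≤ p.
Pump with i = 2: xy^2z = a^{p²+k}. Since 1 ≤ k ≤ p, p² < p²+k ≤ p²+p < (p+1)², so p²+k lies strictly between consecutive squares and is not a perfect square. So xy^2z ∉ L.
This contradicts the pumping lemma, so L is not regular.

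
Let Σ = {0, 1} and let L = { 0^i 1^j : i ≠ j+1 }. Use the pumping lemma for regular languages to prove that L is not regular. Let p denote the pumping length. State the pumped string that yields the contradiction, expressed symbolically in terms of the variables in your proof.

0^{p+p!} 1^{p+p!-1}

Suppose for contradiction that L is regular, and let p be the pumping length.
Choose w = 0^p 1^{p+p!-1}. Since p ≠ (p+p!-1)+1 = p+p!, w ∈ L; and |w| ≥ p.
The pumping lemma gives a decomposition w = xyz where |xy| ≤ p and y is nonempty.
Because |xy| ≤ p and w begins with p copies of 0, we have y = 0^k with 1 ≤ k ≤ p.
Since 1 ≤ k ≤ p, k divides p!; set t = 1 + p!/k. Then xy^t z has p + (p!/k)·k = p + p! copies of 0. Now the 0-count is p+p! and (1-count)+1 = (p+p!-1)+1 = p+p!, so i ≠ j+1 fails. So xy^t z = 0^{p+p!} 1^{p+p!-1} ∉ L.
This contradicts the pumping lemma, so L is not regular.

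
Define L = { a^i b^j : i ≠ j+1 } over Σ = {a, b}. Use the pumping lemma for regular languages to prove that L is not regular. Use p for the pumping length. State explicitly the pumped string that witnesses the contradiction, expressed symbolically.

Suppose for contradiction that L is regular, and let p be the pumping length.
Choose w = a^p b^{p+p!-1}. Since p ≠ (p+p!-1)+1 = p+p!, w ∈ L; and |w| ≥ p.
The pumping lemma gives a decomposition w = xyz where |xy| ≤ p and |y| > 0.
The first p characters of w are a's, so xy (and hence y) consists only of a's. Write y = a^k, 1 ≤ k ≤ p.
Since 1 ≤ k ≤ p, k divides p!; set t = 1 + p!/k. Then xy^t z has p + (p!/k)·k = p + p! copies of a. Now the a-count is p+p! and (b-count)+1 = (p+p!-1)+1 = p+p!, so i ≠ j+1 fails. So xy^t z = a^{p+p!} b^{p+p!-1} ∉ L.
This contradicts the pumping lemma, so L is not regular.

a^{p+p!} b^{p+p!-1}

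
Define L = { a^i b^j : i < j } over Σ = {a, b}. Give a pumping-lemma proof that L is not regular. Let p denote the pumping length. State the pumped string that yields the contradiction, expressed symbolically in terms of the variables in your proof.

Assume L is regular. Let p be the pumping length given by the pumping lemma.
Choose w = a^p b^{p+1} ∈ L, with |w| = 2p+1 ≥ p.
By the pumping lemma, w = xyz with |xy| ≤ p and |y| > 0.
Because |xy| ≤ p and w begins with p copies of a, we have y = a^k with 1 ≤ k ≤ p.
Consider xy^2z = a^{p+k} b^{p+1}. Since k ≥ 1, the a-count p+k is at least p+1, so i < j fails; thus xy^2z ∉ L.
This is a contradiction; hence L is not regular.

a^{p+k} b^{p+1}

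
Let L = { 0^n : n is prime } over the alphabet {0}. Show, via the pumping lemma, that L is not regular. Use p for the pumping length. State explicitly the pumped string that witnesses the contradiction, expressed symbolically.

0^{q(1+k)}

Assume L is regular. Let p be the pumping length given by the pumping lemma.
Let q be a prime with q ≥ p+2 (infinitely many primes exist), and take w = 0^q ∈ L with |w| = q ≥ p.
The pumping lemma gives a decomposition w = xyz where |xy| ≤ p and |y| > 0.
Then y = 0^k for some k with 1 ≤ k ≤ p.
Since 1 ≤ k ≤ p, |xz| = q-k. Pump with i = q+1: |xy^{q+1}z| = (q-k)+(q+1)k = q+qk = q(1+k), which is composite (both factors ≥ 2). So xy^{q+1}z = 0^{q(1+k)} ∉ L.
This contradicts the pumping lemma, so L is not regular.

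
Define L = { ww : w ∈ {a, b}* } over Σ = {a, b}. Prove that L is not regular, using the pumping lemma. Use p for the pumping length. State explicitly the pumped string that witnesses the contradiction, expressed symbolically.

a^{p+k} b^p a^p b^p

Toward a contradiction, assume L is regular with pumping length p.
Take w = a^p b^p a^p b^p = uu where u = a^pb^p; then w ∈ L and |w| = 4p ≥ p.
Write w = xyz as guaranteed by the lemma, with |xy| ≤ p and |y| > 0.
The first p characters of w are a's, so xy (and hence y) consists only of a's. Write y = a^k, 1 ≤ k ≤ p.
Pump with i = 2: xy^2z = a^{p+k} b^p a^p b^p, of length 4p+k. Suppose this equals vv. The string starts with a and ends with b, so v does too; thus the boundary between the two copies of v is a b→a transition. There is exactly one such transition, at position 2p+k, so |v| = 2p+k and |vv| = 4p+2k ≠ 4p+k since k ≥ 1. So xy^2z ∉ L.
This is a contradiction; hence L is not regular.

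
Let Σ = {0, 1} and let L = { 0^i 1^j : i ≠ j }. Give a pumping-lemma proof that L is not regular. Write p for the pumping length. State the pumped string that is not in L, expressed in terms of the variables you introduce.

Assume L is regular; let p be its pumping constant.
Choose w = 0^p 1^{p+p!}. Since p ≠ p+p!, w ∈ L; and |w| ≥ p.
By the pumping lemma, w = xyz with |xy| ≤ p and |y| > 0.
The first p characters of w are 0's, so xy (and hence y) consists only of 0's. Write y = 0^k, 1 ≤ k ≤ p.
Since 1 ≤ k ≤ p, k divides p!; set t = 1 + p!/k. Then xy^t z has p + (p!/k)·k = p + p! copies of 0. Now the 0-count equals the 1-count, so i ≠ j fails. So xy^t z = 0^{p+p!} 1^{p+p!} ∉ L.
This contradicts the pumping lemma, so L is not regular.

0^{p+p!} 1^{p+p!}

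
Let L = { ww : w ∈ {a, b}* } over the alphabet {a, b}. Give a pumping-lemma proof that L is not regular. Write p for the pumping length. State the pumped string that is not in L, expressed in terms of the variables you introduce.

Assume L is regular. Let p be the pumping length given by the pumping lemma.
Take w = a^p b^p a^p b^p = uu where u = a^pb^p; then w ∈ L and |w| = 4p ≥ p.
By the pumping lemma, w = xyz with |xy| ≤ p and |y| > 0.
The first p characters of w are a's, so xy (and hence y) consists only of a's. Write y = a^k, 1 ≤ k ≤ p.
Pump with i = 2: xy^2z = a^{p+k} b^p a^p b^p, of length 4p+k. Suppose this equals vv. The string starts with a and ends with b, so v does too; thus the boundary between the two copies of v is a b→a transition. There is exactly one such transition, at position 2p+k, so |v| = 2p+k and |vv| = 4p+2k ≠ 4p+k since k ≥ 1. So xy^2z ∉ L.
Contradiction. Therefore L is not regular.

a^{p+k} b^p a^p b^p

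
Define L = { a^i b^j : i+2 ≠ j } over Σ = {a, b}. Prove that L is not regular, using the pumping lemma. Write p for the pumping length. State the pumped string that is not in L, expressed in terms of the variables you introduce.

a^{p+p!} b^{p+p!+2}

Assume L is regular. Let p be the pumping length given by the pumping lemma.
Choose w = a^p b^{p+p!+2}. Since p ≠ (p+p!+2)-2 = p+p!, w ∈ L; and |w| ≥ p.
The pumping lemma gives a decomposition w = xyz where |xy| ≤ p and y is nonempty.
Since the first p symbols of w are all a's and |xy| ≤ p, y lies entirely in the leading a-block: y = a^k for some k with 1 ≤ k ≤ p.
Since 1 ≤ k ≤ p, k divides p!; set t = 1 + p!/k. Then xy^t z has p + (p!/k)·k = p + p! copies of a. Now the a-count is p+p! and (b-count)-2 = (p+p!+2)-2 = p+p!, so i+2 ≠ j fails. So xy^t z = a^{p+p!} b^{p+p!+2} ∉ L.
This is a contradiction; hence L is not regular.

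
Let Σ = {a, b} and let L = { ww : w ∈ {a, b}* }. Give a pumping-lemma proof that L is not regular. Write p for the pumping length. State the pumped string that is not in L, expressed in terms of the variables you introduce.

a^{p+k} b^p a^p b^p

Toward a contradiction, assume L is regular with pumping length p.
Take w = a^p b^p a^p b^p = uu where u = a^pb^p; then w ∈ L and |w| = 4p ≥ p.
By the pumping lemma, w = xyz with |xy| ≤ p and |y| ≥ 1.
Because |xy| ≤ p and w begins with p copies of a, we have y = a^k with 1 ≤ k ≤ p.
Pump with i = 2: xy^2z = a^{p+k} b^p a^p b^p, of length 4p+k. Suppose this equals vv. The string starts with a and ends with b, so v does too; thus the boundary between the two copies of v is a b→a transition. There is exactly one such transition, at position 2p+k, so |v| = 2p+k and |vv| = 4p+2k ≠ 4p+k since k ≥ 1. So xy^2z ∉ L.
Contradiction. Therefore L is not regular.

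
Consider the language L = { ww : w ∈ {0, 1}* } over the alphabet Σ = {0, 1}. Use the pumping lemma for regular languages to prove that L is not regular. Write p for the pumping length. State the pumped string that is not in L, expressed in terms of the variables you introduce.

0^{p+k} 1^p 0^p 1^p

Suppose for contradiction that L is regular, and let p be the pumping length.
Take w = 0^p 1^p 0^p 1^p = uu where u = 0^p1^p; then w ∈ L and |w| = 4p ≥ p.
Write w = xyz as guaranteed by the lemma, with |xy| ≤ p and |y| > 0.
Because |xy| ≤ p and w begins with p copies of 0, we have y = 0^k with 1 ≤ k ≤ p.
Pump with i = 2: xy^2z = 0^{p+k} 1^p 0^p 1^p, of length 4p+k. Suppose this equals vv. The string starts with 0 and ends with 1, so v does too; thus the boundary between the two copies of v is a 1→0 transition. There is exactly one such transition, at position 2p+k, so |v| = 2p+k and |vv| = 4p+2k ≠ 4p+k since k ≥ 1. So xy^2z ∉ L.
Contradiction. Therefore L is not regular.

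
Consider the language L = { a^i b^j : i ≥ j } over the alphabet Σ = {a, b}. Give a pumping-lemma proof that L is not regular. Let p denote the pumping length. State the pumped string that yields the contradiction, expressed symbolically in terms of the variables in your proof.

a^{p-k} b^p

Toward a contradiction, assume L is regular with pumping length p.
Choose w = a^p b^p ∈ L, with |w| = 2p ≥ p.
Write w = xyz as guaranteed by the lemma, with |xy| ≤ p and |y| ≥ 1.
The first p characters of w are a's, so xy (and hence y) consists only of a's. Write y = a^k, 1 ≤ k ≤ p.
Consider xy^0z = xz = a^{p-k} b^p. Since k ≥ 1, the a-count p-k is less than p, so i ≥ j fails; thus xz ∉ L.
This contradicts the pumping lemma, so L is not regular.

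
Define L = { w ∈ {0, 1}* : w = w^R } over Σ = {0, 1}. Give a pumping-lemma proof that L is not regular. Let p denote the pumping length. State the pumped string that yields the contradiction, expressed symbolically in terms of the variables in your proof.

Assume L is regular; let p be its pumping constant.
Take w = 0^p 1 0^p, a palindrome of length 2p+1 ≥ p.
Write w = xyz as guaranteed by the lemma, with |xy| ≤ p and |y| > 0.
Because |xy| ≤ p and w begins with p copies of 0, we have y = 0^k with 1 ≤ k ≤ p.
Pump with i = 2: xy^2z = 0^{p+k} 1 0^p. Its reverse is 0^p 1 0^{p+k}, which differs from xy^2z since k ≥ 1. So xy^2z is not a palindrome and xy^2z ∉ L.
Contradiction. Therefore L is not regular.

0^{p+k} 1 0^p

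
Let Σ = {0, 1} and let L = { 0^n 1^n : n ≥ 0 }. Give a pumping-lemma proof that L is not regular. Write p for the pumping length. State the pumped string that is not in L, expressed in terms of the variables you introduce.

0^{p+k} 1^p

Toward a contradiction, assume L is regular with pumping length p.
Take w = 0^p 1^p. Then w ∈ L and |w| = 2p ≥ p.
The pumping lemma gives a decomposition w = xyz where |xy| ≤ p and |y| ≥ 1.
The first p characters of w are 0's, so xy (and hence y) consists only of 0's. Write y = 0^k, 1 ≤ k ≤ p.
Pump with i = 2: xy^2z = 0^{p+k} 1^p. For this to lie in L we would need p = p+k, which forces k = 0. But k ≥ 1, so xy^2z ∉ L.
Contradiction. Therefore L is not regular.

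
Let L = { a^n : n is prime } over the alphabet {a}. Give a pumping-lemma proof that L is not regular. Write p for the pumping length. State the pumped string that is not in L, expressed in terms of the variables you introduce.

Toward a contradiction, assume L is regular with pumping length p.
Let q be a prime with q ≥ p+2 (infinitely many primes exist), and take w = a^q ∈ L with |w| = q ≥ p.
The pumping lemma gives a decomposition w = xyz where |xy| ≤ p and |y| ≥ 1.
Then y = a^k for some k with 1 ≤ k ≤ p.
Since 1 ≤ k ≤ p, |xz| = q-k. Pump with i = q+1: |xy^{q+1}z| = (q-k)+(q+1)k = q+qk = q(1+k), which is composite (both factors ≥ 2). So xy^{q+1}z = a^{q(1+k)} ∉ L.
This contradicts the pumping lemma, so L is not regular.

a^{q(1+k)}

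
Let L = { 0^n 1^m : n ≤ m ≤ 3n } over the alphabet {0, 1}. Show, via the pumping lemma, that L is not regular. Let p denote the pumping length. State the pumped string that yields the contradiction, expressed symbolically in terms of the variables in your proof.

Suppose for contradiction that L is regular, and let p be the pumping length.
Take w = 0^p 1^p ∈ L (since p ≤ p ≤ 3p), with |w| = 2p ≥ p.
The pumping lemma gives a decomposition w = xyz where |xy| ≤ p and y is nonempty.
Because |xy| ≤ p and w begins with p copies of 0, we have y = 0^k with 1 ≤ k ≤ p.
Pump with i = 2: xy^2z = 0^{p+k} 1^p. Now n = p+k > p = m, so the condition n ≤ m fails. Thus xy^2z ∉ L.
This is a contradiction; hence L is not regular.

0^{p+k} 1^p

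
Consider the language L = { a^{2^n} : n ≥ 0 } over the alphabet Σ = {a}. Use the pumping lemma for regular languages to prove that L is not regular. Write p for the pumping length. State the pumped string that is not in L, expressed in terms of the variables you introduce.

a^{2^p+k}

Suppose for contradiction that L is regular, and let p be the pumping length.
Take w = a^{2^p} ∈ L with |w| = 2^p ≥ p.
The pumping lemma gives a decomposition w = xyz where |xy| ≤ p and |y| ≥ 1.
Then y = a^k for some k with 1 ≤ k ≤ p.
Pump with i = 2: xy^2z = a^{2^p+k}. Since 1 ≤ k ≤ p < 2^p, we have 2^p < 2^p+k < 2^{p+1}, so 2^p+k is not a power of 2. So xy^2z ∉ L.
Contradiction. Therefore L is not regular.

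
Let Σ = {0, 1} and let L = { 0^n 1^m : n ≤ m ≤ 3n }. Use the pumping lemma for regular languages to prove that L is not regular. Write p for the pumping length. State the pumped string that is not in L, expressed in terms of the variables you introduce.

Assume L is regular; let p be its pumping constant.
Take w = 0^p 1^p ∈ L (since p ≤ p ≤ 3p), with |w| = 2p ≥ p.
Write w = xyz as guaranteed by the lemma, with |xy| ≤ p and y is nonempty.
Since the first p symbols of w are all 0's and |xy| ≤ p, y lies entirely in the leading 0-block: y = 0^k for some k with 1 ≤ k ≤ p.
Pump with i = 2: xy^2z = 0^{p+k} 1^p. Now n = p+k > p = m, so the condition n ≤ m fails. Thus xy^2z ∉ L.
This contradicts the pumping lemma, so L is not regular.

0^{p+k} 1^p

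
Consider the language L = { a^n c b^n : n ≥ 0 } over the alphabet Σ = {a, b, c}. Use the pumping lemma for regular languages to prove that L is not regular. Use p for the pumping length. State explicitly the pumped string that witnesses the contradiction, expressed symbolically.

Toward a contradiction, assume L is regular with pumping length p.
Take w = a^p c b^p ∈ L with |w| = 2p+1 ≥ p.
The pumping lemma gives a decomposition w = xyz where |xy| ≤ p and y is nonempty.
Since the first p symbols of w are all a's and |xy| ≤ p, y lies entirely in the leading a-block: y = a^k for some k with 1 ≤ k ≤ p.
Pump with i = 2: xy^2z = a^{p+k} c b^p, which would require p+k = p. But k ≥ 1, so xy^2z ∉ L.
Contradiction. Therefore L is not regular.

a^{p+k} c b^p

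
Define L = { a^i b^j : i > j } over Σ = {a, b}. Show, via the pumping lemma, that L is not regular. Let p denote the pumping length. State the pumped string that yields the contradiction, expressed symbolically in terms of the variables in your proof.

Assume L is regular. Let p be the pumping length given by the pumping lemma.
Choose w = a^{p+1} b^p ∈ L, with |w| = 2p+1 ≥ p.
The pumping lemma gives a decomposition w = xyz where |xy| ≤ p and y is nonempty.
Because |xy| ≤ p and w begins with p copies of a, we have y = a^k with 1 ≤ k ≤ p.
Consider xy^0z = xz = a^{p+1-k} b^p. Since k ≥ 1, the a-count p+1-k is at most p, so i > j fails; thus xz ∉ L.
Contradiction. Therefore L is not regular.

a^{p+1-k} b^p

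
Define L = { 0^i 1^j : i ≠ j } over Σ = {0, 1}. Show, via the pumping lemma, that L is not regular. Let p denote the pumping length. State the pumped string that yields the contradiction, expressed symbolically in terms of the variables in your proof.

0^{p+p!} 1^{p+p!}

Suppose for contradiction that L is regular, and let p be the pumping length.
Choose w = 0^p 1^{p+p!}. Since p ≠ p+p!, w ∈ L; and |w| ≥ p.
The pumping lemma gives a decomposition w = xyz where |xy| ≤ p and |y| ≥ 1.
Because |xy| ≤ p and w begins with p copies of 0, we have y = 0^k with 1 ≤ k ≤ p.
Since 1 ≤ k ≤ p, k divides p!; set t = 1 + p!/k. Then xy^t z has p + (p!/k)·k = p + p! copies of 0. Now the 0-count equals the 1-count, so i ≠ j fails. So xy^t z = 0^{p+p!} 1^{p+p!} ∉ L.
This contradicts the pumping lemma, so L is not regular.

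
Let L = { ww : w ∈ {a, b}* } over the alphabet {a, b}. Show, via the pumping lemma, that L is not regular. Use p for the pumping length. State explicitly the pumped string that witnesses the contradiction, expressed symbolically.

Toward a contradiction, assume L is regular with pumping length p.
Take w = a^p b^p a^p b^p = uu where u = a^pb^p; then w ∈ L and |w| = 4p ≥ p.
The pumping lemma gives a decomposition w = xyz where |xy| ≤ p and |y| > 0.
The first p characters of w are a's, so xy (and hence y) consists only of a's. Write y = a^k, 1 ≤ k ≤ p.
Pump with i = 2: xy^2z = a^{p+k} b^p a^p b^p, of length 4p+k. Suppose this equals vv. The string starts with a and ends with b, so v does too; thus the boundary between the two copies of v is a b→a transition. There is exactly one such transition, at position 2p+k, so |v| = 2p+k and |vv| = 4p+2k ≠ 4p+k since k ≥ 1. So xy^2z ∉ L.
Contradiction. Therefore L is not regular.

a^{p+k} b^p a^p b^p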